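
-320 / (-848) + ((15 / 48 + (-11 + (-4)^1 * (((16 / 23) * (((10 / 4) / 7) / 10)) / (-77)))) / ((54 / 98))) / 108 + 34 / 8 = 2782582709 / 625610304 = 4.45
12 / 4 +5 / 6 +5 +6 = 89 / 6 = 14.83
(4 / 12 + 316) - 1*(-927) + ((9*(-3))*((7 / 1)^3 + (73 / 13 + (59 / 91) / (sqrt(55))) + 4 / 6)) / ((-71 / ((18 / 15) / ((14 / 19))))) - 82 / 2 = 90801*sqrt(55) / 12437425 + 19641199 / 13845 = 1418.70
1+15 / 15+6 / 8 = 11 / 4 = 2.75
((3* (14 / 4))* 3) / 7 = 9 / 2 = 4.50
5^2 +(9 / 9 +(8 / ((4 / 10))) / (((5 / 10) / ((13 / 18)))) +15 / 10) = 1015 / 18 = 56.39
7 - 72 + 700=635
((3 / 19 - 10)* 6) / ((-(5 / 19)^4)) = 7695798 / 625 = 12313.28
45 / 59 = 0.76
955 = 955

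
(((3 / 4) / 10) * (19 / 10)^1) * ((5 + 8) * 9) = 6669 / 400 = 16.67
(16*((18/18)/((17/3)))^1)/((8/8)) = 48/17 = 2.82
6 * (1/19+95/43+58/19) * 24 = 625248/817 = 765.30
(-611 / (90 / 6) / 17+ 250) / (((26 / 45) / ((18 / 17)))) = 1704753 / 3757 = 453.75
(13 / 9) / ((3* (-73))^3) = -0.00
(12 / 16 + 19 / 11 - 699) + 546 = -6623 / 44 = -150.52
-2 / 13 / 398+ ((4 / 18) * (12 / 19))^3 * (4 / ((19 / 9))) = 4907213 / 1011421281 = 0.00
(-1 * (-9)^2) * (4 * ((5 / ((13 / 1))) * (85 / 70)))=-13770 / 91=-151.32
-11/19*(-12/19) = 132/361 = 0.37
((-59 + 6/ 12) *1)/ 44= -117/ 88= -1.33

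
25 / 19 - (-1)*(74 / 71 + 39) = 55792 / 1349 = 41.36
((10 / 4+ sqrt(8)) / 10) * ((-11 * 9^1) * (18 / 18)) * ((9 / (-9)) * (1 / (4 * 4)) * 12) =297 / 16+ 297 * sqrt(2) / 20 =39.56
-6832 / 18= -3416 / 9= -379.56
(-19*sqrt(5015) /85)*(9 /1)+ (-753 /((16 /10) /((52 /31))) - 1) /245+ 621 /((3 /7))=3137329 /2170 - 171*sqrt(5015) /85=1303.31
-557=-557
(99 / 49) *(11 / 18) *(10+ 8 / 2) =121 / 7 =17.29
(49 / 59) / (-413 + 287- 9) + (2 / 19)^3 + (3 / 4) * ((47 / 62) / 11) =6960074747 / 149035918680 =0.05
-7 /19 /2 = -7 /38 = -0.18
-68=-68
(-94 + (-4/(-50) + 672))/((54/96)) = 1027.70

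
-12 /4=-3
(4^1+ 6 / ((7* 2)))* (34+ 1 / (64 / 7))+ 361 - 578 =-29543 / 448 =-65.94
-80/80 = -1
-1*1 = -1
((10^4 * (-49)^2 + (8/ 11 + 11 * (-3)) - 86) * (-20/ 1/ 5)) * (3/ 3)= -1056434796/ 11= -96039526.91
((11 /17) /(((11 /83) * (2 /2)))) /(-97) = -83 /1649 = -0.05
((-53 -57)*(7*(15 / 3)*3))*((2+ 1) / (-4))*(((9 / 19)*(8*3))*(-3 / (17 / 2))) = -11226600 / 323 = -34757.28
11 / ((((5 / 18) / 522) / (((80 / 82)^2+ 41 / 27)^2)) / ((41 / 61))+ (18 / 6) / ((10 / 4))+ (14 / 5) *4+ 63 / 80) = 64162989543664 / 76923431716859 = 0.83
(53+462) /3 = 515 /3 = 171.67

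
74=74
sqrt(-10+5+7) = sqrt(2) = 1.41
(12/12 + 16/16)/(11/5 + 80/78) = 390/629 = 0.62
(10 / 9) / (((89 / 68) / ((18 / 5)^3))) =88128 / 2225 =39.61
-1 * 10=-10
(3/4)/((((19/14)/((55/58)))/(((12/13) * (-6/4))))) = -10395/14326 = -0.73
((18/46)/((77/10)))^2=8100/3136441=0.00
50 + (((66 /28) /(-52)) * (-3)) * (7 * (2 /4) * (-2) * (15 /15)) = 5101 /104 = 49.05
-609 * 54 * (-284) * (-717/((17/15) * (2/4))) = -200895312240/17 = -11817371308.24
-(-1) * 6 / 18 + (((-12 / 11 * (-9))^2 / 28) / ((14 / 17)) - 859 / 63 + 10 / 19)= -8713918 / 1013859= -8.59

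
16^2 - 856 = -600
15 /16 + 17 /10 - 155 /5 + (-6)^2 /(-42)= -16363 /560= -29.22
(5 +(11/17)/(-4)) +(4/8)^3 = 675/136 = 4.96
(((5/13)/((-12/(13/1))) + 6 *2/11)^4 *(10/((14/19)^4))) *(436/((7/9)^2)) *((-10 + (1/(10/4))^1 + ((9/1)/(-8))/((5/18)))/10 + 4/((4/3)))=291439679739594123/35276779704320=8261.52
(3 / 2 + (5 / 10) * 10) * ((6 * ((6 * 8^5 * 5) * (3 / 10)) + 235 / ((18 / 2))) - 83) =103510784 / 9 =11501198.22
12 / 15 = 4 / 5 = 0.80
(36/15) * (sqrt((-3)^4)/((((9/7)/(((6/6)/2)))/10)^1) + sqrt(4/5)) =24 * sqrt(5)/25 + 84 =86.15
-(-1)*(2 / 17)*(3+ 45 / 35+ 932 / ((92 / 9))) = 30738 / 2737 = 11.23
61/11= 5.55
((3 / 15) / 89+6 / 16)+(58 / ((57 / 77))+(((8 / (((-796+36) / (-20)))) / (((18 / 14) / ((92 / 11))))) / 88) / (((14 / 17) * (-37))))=214565696281 / 2725418520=78.73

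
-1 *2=-2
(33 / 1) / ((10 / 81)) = 2673 / 10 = 267.30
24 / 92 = 6 / 23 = 0.26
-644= -644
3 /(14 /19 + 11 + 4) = 57 /299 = 0.19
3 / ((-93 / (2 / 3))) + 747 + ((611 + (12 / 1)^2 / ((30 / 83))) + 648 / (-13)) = 10315988 / 6045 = 1706.53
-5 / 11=-0.45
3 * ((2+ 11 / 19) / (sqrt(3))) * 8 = 392 * sqrt(3) / 19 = 35.73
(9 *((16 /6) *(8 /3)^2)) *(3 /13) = 512 /13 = 39.38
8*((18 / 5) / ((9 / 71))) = 1136 / 5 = 227.20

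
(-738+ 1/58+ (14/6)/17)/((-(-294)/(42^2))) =-2182547/493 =-4427.07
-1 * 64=-64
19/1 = 19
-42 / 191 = -0.22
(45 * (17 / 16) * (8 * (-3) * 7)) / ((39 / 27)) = -144585 / 26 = -5560.96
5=5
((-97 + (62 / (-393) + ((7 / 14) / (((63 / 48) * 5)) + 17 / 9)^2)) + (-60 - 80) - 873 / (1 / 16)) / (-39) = 184595193934 / 506940525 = 364.14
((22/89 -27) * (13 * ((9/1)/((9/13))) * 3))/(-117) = 30953/267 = 115.93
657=657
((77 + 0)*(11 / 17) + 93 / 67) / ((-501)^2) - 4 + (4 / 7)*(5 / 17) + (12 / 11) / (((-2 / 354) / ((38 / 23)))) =-163463402376002 / 506311436169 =-322.85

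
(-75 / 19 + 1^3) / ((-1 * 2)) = 28 / 19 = 1.47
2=2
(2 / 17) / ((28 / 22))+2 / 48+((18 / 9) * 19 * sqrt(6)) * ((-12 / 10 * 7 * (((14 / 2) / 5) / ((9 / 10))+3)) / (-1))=383 / 2856+21812 * sqrt(6) / 15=3562.02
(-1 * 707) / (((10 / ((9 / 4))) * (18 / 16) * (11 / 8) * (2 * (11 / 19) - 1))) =-651.30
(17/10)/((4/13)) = 221/40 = 5.52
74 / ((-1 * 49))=-74 / 49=-1.51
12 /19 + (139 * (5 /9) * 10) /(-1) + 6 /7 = -922568 /1197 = -770.73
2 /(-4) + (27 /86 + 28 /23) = 1020 /989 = 1.03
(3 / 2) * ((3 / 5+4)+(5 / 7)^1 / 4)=7.17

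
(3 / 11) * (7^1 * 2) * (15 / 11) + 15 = 2445 / 121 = 20.21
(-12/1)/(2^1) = -6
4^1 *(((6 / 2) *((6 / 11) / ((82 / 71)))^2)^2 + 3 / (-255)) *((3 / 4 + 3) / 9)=1533262846364 / 2109970306851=0.73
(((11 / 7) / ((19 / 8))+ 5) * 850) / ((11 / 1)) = 437.49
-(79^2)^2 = -38950081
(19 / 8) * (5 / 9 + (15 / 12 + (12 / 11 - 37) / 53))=449825 / 167904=2.68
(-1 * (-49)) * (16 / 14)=56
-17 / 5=-3.40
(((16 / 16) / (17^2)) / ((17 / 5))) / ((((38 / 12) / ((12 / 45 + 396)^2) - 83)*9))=-0.00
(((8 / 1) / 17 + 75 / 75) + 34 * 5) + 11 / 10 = 29337 / 170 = 172.57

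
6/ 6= 1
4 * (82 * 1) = 328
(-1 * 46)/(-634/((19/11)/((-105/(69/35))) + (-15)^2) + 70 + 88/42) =-63660198/95873717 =-0.66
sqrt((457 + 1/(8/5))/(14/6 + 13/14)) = 11.84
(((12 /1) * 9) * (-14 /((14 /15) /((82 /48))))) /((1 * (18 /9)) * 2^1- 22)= 615 /4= 153.75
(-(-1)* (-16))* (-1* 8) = 128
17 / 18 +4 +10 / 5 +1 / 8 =509 / 72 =7.07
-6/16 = -3/8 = -0.38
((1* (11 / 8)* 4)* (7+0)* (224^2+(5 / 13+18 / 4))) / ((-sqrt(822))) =-67384.98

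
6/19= 0.32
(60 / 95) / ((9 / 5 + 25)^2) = 75 / 85291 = 0.00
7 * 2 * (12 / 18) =28 / 3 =9.33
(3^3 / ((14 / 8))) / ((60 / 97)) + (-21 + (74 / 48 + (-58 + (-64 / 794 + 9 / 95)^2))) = -12549405772733 / 238966765800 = -52.52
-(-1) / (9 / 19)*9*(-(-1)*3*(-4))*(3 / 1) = -684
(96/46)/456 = 2/437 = 0.00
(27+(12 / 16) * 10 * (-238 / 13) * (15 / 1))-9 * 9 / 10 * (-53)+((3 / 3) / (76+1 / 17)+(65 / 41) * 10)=-10940203493 / 6891690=-1587.45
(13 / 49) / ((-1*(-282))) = 13 / 13818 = 0.00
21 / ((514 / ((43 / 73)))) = 903 / 37522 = 0.02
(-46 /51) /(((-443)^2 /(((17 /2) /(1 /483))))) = -3703 /196249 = -0.02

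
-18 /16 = -9 /8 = -1.12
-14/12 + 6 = 29/6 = 4.83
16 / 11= 1.45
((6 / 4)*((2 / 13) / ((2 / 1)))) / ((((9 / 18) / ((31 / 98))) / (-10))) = -465 / 637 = -0.73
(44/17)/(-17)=-44/289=-0.15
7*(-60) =-420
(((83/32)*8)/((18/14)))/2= 581/72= 8.07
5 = 5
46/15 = 3.07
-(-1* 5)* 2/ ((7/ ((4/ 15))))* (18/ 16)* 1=3/ 7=0.43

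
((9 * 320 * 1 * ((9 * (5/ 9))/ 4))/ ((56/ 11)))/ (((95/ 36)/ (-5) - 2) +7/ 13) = -2316600/ 6517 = -355.47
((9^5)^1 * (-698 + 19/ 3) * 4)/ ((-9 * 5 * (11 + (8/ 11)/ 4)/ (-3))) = -39934620/ 41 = -974015.12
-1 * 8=-8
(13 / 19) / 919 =13 / 17461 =0.00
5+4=9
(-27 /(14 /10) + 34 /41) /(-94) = 5297 /26978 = 0.20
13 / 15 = 0.87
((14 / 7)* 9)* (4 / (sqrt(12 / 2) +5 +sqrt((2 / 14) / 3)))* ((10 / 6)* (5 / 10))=1260 / (sqrt(21) +21* sqrt(6) +105)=7.83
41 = 41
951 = 951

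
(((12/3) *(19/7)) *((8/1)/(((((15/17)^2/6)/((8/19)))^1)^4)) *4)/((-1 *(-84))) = 14629223668908032/31902387890625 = 458.56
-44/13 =-3.38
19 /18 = 1.06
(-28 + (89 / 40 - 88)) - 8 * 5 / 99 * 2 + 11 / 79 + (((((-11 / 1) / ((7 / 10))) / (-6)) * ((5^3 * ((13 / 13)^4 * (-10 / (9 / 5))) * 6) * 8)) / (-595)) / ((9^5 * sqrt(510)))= -35802611 / 312840 + 110000 * sqrt(510) / 22577208003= -114.44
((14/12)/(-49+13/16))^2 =3136/5349969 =0.00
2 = 2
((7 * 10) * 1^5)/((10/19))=133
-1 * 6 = -6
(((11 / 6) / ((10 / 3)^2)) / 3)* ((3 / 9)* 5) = 0.09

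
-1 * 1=-1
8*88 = 704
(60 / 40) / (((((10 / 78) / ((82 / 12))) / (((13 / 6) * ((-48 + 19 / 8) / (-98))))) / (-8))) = -505817 / 784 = -645.17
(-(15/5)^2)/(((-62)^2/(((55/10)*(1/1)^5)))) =-99/7688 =-0.01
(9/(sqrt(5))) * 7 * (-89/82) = -5607 * sqrt(5)/410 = -30.58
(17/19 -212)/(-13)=4011/247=16.24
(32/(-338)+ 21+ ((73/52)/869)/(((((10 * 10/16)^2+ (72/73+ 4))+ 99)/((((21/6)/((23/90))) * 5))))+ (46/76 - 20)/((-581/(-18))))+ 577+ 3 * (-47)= 2842801670867480142/6230044034891677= 456.31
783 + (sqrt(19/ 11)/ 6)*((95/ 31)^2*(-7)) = 783- 63175*sqrt(209)/ 63426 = 768.60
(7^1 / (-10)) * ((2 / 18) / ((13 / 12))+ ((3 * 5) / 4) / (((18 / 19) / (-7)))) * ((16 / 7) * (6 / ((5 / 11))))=189486 / 325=583.03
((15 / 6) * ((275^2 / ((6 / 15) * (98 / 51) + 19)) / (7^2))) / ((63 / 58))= 932078125 / 5187189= 179.69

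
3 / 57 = 1 / 19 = 0.05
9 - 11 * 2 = -13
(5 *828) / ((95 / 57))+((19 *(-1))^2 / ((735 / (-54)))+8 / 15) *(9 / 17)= 10288554 / 4165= 2470.24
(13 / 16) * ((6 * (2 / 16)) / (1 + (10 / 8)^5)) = 208 / 1383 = 0.15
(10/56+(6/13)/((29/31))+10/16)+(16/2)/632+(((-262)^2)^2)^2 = 37031115877216030988262419/1667848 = 22202932088065597697.31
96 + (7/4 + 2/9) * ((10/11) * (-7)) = 16523/198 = 83.45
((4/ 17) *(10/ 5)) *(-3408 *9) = -245376/ 17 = -14433.88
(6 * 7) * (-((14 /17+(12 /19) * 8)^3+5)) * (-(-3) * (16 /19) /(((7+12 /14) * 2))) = -49433306720112 /35214689015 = -1403.77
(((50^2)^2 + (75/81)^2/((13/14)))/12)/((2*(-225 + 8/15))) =-148078146875/127636236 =-1160.16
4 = 4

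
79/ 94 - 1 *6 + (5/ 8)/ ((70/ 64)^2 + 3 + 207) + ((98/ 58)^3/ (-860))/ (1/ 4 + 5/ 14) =-1872266070908661/ 362431105558690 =-5.17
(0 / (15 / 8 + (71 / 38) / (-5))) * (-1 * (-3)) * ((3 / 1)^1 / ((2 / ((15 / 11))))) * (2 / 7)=0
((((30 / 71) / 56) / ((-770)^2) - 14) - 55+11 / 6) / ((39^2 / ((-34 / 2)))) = 807517230367 / 1075668113520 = 0.75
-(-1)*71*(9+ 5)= 994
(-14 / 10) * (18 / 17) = -126 / 85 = -1.48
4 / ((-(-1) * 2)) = 2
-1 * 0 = 0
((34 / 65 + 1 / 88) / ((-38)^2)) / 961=3057 / 7937552480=0.00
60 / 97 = 0.62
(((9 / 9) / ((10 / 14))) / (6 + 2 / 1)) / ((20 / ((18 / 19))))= 63 / 7600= 0.01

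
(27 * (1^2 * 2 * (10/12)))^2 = 2025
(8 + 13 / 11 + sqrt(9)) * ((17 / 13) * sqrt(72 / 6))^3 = 15800208 * sqrt(3) / 24167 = 1132.40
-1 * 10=-10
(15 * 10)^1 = 150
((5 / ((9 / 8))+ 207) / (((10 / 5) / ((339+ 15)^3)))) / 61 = 4690034844 / 61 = 76885817.11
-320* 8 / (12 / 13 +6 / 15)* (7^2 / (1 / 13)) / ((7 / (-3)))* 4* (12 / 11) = 1090252800 / 473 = 2304974.21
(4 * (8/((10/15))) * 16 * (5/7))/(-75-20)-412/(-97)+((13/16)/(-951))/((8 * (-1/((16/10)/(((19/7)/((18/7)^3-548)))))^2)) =-23967338247332/1998902549175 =-11.99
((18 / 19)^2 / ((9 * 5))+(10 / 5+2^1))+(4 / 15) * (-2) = 3776 / 1083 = 3.49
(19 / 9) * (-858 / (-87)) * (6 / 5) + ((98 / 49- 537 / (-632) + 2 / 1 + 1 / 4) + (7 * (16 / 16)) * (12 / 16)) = 9713911 / 274920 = 35.33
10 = 10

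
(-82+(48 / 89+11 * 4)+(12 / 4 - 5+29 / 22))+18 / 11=-71479 / 1958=-36.51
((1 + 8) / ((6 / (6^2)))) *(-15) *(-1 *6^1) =4860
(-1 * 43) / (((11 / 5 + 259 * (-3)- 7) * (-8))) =-215 / 31272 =-0.01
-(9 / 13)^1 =-9 / 13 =-0.69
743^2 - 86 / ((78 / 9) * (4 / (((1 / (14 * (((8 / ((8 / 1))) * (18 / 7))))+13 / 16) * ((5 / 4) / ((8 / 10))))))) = 22046498789 / 39936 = 552045.74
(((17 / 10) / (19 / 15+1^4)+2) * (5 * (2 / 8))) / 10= 0.34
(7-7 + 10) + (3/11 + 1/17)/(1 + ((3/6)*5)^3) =249206/24871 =10.02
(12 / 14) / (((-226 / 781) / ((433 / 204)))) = -338173 / 53788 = -6.29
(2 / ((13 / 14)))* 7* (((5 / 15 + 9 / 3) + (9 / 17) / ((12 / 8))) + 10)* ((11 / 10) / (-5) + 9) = 30029356 / 16575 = 1811.73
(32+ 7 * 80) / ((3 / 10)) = 5920 / 3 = 1973.33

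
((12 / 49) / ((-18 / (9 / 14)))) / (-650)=3 / 222950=0.00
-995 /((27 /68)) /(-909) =67660 /24543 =2.76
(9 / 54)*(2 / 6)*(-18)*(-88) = 88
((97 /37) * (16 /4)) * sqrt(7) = 388 * sqrt(7) /37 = 27.74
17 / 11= 1.55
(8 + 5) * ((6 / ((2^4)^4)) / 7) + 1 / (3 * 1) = 229493 / 688128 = 0.33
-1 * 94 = -94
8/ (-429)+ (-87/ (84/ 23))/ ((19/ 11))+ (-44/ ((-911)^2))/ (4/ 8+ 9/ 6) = -2615774096525/ 189411209988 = -13.81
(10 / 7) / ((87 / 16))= 160 / 609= 0.26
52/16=13/4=3.25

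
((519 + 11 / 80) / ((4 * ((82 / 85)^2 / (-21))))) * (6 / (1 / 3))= -11342323755 / 215168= -52713.80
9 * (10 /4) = 45 /2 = 22.50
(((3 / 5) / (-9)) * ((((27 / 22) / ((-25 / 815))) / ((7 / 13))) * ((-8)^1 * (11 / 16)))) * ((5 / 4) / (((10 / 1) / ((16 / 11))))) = -19071 / 3850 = -4.95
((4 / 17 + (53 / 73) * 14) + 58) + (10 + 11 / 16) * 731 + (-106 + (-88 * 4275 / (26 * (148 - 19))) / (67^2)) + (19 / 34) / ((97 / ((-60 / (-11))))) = 7774.97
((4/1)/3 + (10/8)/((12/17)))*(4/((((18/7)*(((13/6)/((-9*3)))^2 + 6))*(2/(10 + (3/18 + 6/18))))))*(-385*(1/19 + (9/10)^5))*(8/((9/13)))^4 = -6406444502746288/343816875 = -18633304.44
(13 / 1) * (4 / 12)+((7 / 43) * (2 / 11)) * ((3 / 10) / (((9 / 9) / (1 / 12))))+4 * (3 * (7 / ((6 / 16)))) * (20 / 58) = 67138229 / 823020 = 81.58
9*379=3411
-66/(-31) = 66/31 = 2.13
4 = 4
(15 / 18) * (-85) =-425 / 6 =-70.83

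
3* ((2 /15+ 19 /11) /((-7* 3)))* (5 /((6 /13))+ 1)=-21797 /6930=-3.15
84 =84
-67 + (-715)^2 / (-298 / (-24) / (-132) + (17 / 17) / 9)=89975399 / 3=29991799.67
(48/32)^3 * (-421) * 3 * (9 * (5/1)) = -1534545/8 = -191818.12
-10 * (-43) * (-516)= -221880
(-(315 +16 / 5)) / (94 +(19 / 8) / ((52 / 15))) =-661856 / 196945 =-3.36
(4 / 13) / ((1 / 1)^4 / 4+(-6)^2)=16 / 1885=0.01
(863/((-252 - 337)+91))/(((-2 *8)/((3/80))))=863/212480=0.00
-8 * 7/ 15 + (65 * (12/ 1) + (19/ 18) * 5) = 70339/ 90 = 781.54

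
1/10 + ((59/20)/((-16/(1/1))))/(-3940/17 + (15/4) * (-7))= 141363/1403600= 0.10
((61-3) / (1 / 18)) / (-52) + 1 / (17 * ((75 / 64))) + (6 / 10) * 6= -272273 / 16575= -16.43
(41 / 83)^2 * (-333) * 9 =-5037957 / 6889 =-731.30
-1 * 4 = -4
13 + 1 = 14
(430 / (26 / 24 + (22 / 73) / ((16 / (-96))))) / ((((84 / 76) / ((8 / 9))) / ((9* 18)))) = -68706432 / 889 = -77285.08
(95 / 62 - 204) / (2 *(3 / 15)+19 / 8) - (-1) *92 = 65512 / 3441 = 19.04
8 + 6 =14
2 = 2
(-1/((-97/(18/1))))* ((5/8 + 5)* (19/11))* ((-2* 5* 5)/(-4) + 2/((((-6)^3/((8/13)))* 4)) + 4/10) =1290309/55484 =23.26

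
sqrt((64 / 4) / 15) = 4*sqrt(15) / 15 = 1.03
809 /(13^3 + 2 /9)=7281 /19775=0.37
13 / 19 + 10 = 203 / 19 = 10.68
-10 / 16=-5 / 8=-0.62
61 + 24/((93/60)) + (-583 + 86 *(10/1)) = 10958/31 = 353.48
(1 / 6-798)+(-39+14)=-4937 / 6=-822.83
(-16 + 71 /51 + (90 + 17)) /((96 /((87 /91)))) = 17081 /18564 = 0.92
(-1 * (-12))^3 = 1728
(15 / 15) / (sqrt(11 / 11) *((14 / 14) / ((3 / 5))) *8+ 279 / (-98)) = 294 / 3083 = 0.10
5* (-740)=-3700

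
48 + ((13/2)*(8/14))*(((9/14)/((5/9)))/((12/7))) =7071/140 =50.51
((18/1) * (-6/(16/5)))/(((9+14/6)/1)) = -405/136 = -2.98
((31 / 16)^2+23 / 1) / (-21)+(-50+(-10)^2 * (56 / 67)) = 3879039 / 120064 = 32.31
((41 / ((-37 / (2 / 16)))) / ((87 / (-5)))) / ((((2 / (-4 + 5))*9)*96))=205 / 44499456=0.00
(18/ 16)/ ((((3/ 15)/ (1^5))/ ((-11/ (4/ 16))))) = -495/ 2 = -247.50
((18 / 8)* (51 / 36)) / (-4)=-51 / 64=-0.80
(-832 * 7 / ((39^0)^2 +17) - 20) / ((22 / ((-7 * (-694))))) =-7510468 / 99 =-75863.31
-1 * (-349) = 349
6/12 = 1/2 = 0.50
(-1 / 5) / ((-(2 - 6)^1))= -1 / 20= -0.05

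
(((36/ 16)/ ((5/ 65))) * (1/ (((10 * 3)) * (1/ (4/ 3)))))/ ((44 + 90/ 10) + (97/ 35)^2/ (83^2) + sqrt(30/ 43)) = 0.02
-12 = -12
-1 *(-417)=417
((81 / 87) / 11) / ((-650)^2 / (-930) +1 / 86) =-215946 / 1159056833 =-0.00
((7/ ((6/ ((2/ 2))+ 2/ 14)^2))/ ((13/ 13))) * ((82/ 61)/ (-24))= -14063/ 1353468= -0.01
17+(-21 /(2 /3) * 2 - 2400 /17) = -3182 /17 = -187.18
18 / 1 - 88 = -70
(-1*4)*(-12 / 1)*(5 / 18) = 40 / 3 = 13.33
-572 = -572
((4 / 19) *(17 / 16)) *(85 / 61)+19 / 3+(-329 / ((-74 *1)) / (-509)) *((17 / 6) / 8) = 4639244643 / 698478304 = 6.64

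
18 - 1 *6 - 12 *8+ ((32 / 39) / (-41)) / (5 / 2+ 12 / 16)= -84.01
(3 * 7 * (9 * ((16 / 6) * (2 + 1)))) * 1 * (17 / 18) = 1428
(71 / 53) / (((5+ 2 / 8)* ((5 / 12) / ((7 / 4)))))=1.07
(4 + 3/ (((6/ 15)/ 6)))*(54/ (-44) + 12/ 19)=-29.19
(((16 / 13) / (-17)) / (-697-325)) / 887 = 8 / 100169797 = 0.00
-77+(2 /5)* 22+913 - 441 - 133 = 1354 /5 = 270.80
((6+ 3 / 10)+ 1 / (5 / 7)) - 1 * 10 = -2.30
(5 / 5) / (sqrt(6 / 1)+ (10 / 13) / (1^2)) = -65 / 457+ 169 * sqrt(6) / 914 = 0.31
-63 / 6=-21 / 2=-10.50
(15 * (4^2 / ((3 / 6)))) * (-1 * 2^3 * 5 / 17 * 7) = -134400 / 17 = -7905.88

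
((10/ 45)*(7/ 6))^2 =49/ 729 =0.07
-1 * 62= -62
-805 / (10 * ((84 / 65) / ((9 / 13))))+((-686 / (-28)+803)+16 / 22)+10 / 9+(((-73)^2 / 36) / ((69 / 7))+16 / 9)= 43882807 / 54648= 803.01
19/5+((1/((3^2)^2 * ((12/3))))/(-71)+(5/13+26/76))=128602627/28409940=4.53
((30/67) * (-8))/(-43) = 240/2881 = 0.08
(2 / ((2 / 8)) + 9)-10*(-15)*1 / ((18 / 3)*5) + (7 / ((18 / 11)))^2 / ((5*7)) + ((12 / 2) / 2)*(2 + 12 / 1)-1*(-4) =111007 / 1620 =68.52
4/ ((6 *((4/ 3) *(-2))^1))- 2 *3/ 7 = -31/ 28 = -1.11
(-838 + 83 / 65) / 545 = -54387 / 35425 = -1.54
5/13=0.38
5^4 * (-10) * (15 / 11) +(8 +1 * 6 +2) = -93574 / 11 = -8506.73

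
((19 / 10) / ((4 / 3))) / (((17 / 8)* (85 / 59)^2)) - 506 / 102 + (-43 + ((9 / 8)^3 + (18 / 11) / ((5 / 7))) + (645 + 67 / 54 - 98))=47096373757613 / 93386304000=504.32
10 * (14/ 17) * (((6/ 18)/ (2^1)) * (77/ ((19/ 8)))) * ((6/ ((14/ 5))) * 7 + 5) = 862400/ 969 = 889.99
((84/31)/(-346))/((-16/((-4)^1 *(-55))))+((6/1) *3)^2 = 3476379/10726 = 324.11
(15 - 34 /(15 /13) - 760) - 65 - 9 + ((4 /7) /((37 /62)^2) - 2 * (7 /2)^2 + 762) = -31440527 /287490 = -109.36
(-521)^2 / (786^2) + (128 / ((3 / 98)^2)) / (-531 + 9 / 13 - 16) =-547537917041 / 2193793596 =-249.58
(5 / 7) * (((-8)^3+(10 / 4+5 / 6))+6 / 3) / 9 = -40.21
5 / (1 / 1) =5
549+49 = 598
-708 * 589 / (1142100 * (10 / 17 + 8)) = -590767 / 13895550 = -0.04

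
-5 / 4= -1.25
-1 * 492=-492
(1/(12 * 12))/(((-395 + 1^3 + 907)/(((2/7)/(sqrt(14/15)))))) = sqrt(210)/3619728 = 0.00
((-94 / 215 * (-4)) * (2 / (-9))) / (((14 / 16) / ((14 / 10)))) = -6016 / 9675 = -0.62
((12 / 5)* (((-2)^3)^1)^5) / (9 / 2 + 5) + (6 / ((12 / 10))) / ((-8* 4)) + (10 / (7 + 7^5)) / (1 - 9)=-211573077593 / 25557280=-8278.39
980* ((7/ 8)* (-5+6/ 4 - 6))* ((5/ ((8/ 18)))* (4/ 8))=-1466325/ 32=-45822.66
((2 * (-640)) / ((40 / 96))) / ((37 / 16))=-49152 / 37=-1328.43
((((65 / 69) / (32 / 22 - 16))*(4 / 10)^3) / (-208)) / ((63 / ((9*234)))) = 429 / 644000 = 0.00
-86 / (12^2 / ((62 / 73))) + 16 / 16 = 1295 / 2628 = 0.49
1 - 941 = -940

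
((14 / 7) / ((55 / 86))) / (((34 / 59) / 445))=451586 / 187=2414.90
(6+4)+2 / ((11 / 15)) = 140 / 11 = 12.73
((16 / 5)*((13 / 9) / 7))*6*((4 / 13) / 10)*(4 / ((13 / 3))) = 256 / 2275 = 0.11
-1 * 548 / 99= -5.54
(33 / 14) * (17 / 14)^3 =162129 / 38416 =4.22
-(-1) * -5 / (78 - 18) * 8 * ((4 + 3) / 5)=-0.93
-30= -30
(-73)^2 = 5329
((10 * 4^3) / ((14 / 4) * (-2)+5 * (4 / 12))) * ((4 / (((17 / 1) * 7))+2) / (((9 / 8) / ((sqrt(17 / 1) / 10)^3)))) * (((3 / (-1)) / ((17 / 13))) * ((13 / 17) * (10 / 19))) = 654368 * sqrt(17) / 192185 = 14.04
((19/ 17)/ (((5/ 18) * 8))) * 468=20007/ 85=235.38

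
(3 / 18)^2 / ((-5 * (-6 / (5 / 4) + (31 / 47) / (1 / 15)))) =-47 / 43092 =-0.00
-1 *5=-5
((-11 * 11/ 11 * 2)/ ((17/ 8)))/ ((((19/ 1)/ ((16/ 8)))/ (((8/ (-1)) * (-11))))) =-95.90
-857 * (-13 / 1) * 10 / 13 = 8570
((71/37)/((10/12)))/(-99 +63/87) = -0.02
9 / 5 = 1.80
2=2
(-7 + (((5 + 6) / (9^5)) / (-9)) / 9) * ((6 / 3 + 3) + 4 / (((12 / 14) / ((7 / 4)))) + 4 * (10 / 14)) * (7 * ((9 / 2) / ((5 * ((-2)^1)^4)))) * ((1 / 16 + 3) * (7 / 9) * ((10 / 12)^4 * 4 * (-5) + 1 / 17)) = 204040831699285483 / 202326476175360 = 1008.47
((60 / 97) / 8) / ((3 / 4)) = 10 / 97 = 0.10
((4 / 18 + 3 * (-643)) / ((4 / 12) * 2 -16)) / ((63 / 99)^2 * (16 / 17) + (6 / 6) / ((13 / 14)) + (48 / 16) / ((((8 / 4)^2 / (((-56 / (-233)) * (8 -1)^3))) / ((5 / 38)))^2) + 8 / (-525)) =5.35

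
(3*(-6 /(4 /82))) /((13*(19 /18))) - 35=-15287 /247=-61.89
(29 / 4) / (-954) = -0.01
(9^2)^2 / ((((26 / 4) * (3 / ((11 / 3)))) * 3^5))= 5.08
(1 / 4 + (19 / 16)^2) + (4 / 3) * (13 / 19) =37537 / 14592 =2.57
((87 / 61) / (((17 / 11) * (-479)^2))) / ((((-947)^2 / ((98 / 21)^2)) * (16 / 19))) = 296989 / 2560536595901436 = 0.00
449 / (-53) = -449 / 53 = -8.47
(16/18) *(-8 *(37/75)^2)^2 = 959570432/284765625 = 3.37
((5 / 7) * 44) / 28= 1.12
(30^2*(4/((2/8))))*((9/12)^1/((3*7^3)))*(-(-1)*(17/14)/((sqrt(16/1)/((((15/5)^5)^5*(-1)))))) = -6481757862238950/2401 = -2699607606097.02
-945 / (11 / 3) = -2835 / 11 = -257.73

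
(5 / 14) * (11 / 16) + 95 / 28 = 815 / 224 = 3.64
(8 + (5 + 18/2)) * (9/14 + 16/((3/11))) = 27401/21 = 1304.81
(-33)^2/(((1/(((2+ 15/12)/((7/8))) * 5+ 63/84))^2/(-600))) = -23904720675/98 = -243925721.17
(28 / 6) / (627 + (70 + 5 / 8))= 112 / 16743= 0.01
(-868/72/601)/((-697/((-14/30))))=-1519/113102190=-0.00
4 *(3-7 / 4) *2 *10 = 100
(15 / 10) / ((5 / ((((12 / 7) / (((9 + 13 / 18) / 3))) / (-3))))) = -324 / 6125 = -0.05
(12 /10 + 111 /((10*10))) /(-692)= -231 /69200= -0.00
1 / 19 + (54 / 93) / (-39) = 0.04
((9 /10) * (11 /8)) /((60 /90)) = 297 /160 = 1.86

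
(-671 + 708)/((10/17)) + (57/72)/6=45383/720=63.03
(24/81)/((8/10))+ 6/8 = 121/108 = 1.12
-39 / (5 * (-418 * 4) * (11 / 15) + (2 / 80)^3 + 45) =7488000 / 1168447997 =0.01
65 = 65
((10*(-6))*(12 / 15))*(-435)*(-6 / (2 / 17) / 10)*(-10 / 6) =177480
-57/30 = -19/10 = -1.90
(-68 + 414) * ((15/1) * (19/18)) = 16435/3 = 5478.33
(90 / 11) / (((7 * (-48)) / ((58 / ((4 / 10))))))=-2175 / 616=-3.53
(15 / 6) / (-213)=-5 / 426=-0.01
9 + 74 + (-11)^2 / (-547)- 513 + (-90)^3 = -398998331 / 547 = -729430.22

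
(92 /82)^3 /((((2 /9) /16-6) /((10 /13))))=-70081920 /386164363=-0.18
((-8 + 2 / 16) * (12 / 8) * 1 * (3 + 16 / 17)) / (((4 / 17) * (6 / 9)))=-37989 / 128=-296.79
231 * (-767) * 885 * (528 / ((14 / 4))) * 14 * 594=-196712054098560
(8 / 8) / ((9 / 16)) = 16 / 9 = 1.78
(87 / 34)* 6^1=261 / 17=15.35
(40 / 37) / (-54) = -20 / 999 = -0.02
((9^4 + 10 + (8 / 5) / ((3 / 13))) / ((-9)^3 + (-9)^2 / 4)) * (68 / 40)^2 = -26.82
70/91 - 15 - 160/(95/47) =-93.39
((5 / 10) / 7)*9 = 9 / 14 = 0.64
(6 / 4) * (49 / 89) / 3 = 49 / 178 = 0.28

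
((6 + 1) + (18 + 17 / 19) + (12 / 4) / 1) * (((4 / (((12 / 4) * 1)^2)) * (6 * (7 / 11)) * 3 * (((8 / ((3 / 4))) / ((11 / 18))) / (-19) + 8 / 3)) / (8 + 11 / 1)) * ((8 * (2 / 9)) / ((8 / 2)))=14975744 / 2489817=6.01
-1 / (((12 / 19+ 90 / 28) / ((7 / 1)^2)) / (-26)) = 338884 / 1023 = 331.26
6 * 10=60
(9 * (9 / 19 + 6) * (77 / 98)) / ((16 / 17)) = 207009 / 4256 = 48.64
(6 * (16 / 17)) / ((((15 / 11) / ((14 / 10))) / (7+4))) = 27104 / 425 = 63.77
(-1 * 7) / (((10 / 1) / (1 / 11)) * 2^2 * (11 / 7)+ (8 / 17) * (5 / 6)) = -2499 / 246980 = -0.01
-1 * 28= -28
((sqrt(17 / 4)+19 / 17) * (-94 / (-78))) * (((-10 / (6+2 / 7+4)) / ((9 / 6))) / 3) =-1645 * sqrt(17) / 12636 - 31255 / 107406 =-0.83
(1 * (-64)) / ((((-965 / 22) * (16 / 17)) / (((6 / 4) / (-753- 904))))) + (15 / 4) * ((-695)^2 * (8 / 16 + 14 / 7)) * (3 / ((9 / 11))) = 212398832266423 / 12792040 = 16603984.37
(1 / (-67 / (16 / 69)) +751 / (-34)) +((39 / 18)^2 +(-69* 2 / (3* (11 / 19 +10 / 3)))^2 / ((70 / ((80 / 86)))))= -219655550599349 / 14116605642468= -15.56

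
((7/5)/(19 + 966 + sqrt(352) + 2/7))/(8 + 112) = 10241/864570200-343 * sqrt(22)/7132704150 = 0.00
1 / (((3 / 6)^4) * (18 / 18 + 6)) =16 / 7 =2.29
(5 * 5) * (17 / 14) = 425 / 14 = 30.36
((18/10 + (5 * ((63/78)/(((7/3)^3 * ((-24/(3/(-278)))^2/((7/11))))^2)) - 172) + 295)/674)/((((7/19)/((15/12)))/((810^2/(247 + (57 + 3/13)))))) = 10267629821993037821630152365/7578496209183119687548928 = 1354.84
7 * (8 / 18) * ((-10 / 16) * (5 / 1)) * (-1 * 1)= 175 / 18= 9.72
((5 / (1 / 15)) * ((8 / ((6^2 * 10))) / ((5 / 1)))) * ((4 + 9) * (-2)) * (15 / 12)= -65 / 6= -10.83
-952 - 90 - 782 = -1824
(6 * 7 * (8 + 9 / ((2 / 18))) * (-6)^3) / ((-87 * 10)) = 134568 / 145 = 928.06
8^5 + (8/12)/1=98306/3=32768.67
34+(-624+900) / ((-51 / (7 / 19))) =10338 / 323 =32.01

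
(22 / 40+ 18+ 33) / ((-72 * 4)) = -1031 / 5760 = -0.18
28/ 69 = 0.41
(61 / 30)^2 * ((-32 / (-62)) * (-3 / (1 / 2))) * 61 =-1815848 / 2325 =-781.01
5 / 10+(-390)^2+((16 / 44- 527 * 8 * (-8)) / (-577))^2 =12529857310497 / 80568818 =155517.45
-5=-5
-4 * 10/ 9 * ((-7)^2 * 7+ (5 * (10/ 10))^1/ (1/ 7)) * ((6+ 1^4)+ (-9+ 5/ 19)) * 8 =443520/ 19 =23343.16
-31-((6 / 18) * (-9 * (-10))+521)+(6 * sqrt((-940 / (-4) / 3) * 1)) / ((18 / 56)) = -582+56 * sqrt(705) / 9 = -416.79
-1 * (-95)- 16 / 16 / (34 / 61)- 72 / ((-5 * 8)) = 95.01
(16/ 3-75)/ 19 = -11/ 3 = -3.67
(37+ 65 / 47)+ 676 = 33576 / 47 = 714.38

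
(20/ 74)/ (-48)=-5/ 888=-0.01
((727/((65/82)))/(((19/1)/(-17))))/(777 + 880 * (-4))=1013438/3387605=0.30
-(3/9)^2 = -0.11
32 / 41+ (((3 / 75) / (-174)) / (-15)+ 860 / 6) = 385540541 / 2675250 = 144.11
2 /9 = 0.22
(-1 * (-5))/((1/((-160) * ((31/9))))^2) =123008000/81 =1518617.28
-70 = -70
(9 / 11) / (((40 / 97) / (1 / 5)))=873 / 2200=0.40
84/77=12/11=1.09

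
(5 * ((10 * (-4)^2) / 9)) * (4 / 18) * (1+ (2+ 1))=6400 / 81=79.01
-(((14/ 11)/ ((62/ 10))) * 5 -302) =102632/ 341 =300.97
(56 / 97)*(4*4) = 9.24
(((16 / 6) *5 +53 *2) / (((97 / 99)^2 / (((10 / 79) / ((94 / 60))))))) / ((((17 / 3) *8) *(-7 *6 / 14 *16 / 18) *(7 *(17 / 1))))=-394735275 / 565398025528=-0.00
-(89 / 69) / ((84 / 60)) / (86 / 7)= -445 / 5934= -0.07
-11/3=-3.67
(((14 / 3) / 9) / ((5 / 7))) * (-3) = -98 / 45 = -2.18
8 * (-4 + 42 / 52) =-332 / 13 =-25.54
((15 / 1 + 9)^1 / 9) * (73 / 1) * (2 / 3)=1168 / 9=129.78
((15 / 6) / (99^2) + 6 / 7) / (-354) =-117647 / 48573756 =-0.00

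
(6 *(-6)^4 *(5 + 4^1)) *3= 209952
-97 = -97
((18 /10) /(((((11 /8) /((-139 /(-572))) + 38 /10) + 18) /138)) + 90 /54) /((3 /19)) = 23306597 /343503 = 67.85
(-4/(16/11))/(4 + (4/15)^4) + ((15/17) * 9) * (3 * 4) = 1304392005/13787408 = 94.61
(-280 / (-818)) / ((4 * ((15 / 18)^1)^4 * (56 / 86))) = 13932 / 51125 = 0.27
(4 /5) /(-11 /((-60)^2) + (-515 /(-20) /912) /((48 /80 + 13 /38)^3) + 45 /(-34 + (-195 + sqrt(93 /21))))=-144145102688022757086720 /29872754133118122160859 + 106576927561544040000 * sqrt(217) /29872754133118122160859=-4.77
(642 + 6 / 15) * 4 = 12848 / 5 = 2569.60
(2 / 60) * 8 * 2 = 0.53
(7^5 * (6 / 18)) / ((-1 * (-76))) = 16807 / 228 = 73.71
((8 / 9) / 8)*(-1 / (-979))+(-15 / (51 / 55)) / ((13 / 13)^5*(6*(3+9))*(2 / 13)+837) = -46388 / 2446521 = -0.02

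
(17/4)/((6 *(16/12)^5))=0.17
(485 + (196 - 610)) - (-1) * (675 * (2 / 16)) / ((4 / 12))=2593 / 8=324.12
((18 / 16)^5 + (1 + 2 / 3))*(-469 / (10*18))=-159922903 / 17694720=-9.04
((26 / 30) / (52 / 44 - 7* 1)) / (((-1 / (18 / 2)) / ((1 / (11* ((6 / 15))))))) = 0.30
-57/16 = -3.56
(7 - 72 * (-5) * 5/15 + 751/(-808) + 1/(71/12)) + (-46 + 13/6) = 14182441/172104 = 82.41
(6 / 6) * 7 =7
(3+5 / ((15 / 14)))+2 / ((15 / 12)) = 139 / 15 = 9.27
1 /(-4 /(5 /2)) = -5 /8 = -0.62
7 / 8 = 0.88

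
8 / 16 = 1 / 2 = 0.50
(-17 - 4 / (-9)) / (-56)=149 / 504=0.30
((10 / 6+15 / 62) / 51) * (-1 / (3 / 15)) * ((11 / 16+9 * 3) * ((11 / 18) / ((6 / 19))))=-164341925 / 16391808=-10.03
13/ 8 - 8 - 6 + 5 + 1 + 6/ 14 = -333/ 56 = -5.95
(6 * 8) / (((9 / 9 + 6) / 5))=34.29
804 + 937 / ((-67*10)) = 537743 / 670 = 802.60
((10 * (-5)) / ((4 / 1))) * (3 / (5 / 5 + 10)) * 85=-6375 / 22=-289.77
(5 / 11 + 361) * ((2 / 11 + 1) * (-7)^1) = -361816 / 121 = -2990.21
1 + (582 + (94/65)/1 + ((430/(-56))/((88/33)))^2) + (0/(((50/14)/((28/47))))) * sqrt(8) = 1933177689/3261440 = 592.74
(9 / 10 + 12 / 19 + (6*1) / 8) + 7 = 3527 / 380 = 9.28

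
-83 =-83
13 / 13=1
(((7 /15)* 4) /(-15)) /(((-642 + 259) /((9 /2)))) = 14 /9575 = 0.00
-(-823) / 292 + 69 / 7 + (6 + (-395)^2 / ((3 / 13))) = 4146010819 / 6132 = 676127.01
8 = 8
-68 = -68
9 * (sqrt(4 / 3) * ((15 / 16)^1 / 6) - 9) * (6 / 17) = -486 / 17 + 45 * sqrt(3) / 136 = -28.02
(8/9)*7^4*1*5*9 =96040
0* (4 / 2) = 0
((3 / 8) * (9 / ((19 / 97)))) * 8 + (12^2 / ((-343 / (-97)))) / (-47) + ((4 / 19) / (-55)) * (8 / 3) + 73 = 10611514238 / 50539335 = 209.97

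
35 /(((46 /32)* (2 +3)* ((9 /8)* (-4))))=-224 /207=-1.08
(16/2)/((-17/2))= -16/17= -0.94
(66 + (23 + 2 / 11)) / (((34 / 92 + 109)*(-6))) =-2507 / 18447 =-0.14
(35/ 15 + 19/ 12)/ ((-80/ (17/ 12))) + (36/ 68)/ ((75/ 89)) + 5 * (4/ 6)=3811253/ 979200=3.89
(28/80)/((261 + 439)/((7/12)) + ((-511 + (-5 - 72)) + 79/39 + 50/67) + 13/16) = 73164/128681765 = 0.00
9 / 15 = 3 / 5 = 0.60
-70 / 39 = -1.79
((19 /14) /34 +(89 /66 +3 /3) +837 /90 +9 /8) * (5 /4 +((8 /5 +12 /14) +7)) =3017080771 /21991200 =137.19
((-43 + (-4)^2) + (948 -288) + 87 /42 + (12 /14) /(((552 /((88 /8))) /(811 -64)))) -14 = 408187 /644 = 633.83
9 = 9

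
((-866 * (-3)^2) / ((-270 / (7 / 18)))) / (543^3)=3031 / 43227811890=0.00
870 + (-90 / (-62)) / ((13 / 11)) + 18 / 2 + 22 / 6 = 1068629 / 1209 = 883.89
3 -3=0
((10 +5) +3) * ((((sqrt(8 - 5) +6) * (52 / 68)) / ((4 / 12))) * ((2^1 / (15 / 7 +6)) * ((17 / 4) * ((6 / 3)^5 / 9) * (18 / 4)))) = 13104 * sqrt(3) / 19 +78624 / 19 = 5332.67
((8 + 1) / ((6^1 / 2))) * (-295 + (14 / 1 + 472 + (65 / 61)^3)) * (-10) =-1308839880 / 226981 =-5766.30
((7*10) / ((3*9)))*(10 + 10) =1400 / 27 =51.85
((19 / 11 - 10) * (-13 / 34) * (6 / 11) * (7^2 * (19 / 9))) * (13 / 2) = 14317849 / 12342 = 1160.09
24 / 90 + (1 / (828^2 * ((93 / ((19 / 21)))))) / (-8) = 14282085793 / 53557822080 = 0.27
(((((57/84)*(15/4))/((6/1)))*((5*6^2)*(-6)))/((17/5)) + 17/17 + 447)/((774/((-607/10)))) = -90517661/3684240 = -24.57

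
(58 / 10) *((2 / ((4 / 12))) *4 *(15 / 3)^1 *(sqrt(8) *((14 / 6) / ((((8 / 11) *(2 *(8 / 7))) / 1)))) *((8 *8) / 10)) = 62524 *sqrt(2) / 5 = 17684.46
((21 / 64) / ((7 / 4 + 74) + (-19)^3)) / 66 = -7 / 9550816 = -0.00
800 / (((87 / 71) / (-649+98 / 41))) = -501941600 / 1189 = -422154.42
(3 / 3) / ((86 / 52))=0.60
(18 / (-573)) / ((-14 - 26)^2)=-3 / 152800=-0.00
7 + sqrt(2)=8.41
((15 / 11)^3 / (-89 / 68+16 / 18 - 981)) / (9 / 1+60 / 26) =-8950500 / 39172422751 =-0.00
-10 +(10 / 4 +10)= 5 / 2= 2.50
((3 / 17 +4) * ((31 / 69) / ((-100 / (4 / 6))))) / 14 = -2201 / 2463300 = -0.00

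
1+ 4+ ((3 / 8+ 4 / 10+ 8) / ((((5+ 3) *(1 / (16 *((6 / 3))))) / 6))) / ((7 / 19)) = 20182 / 35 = 576.63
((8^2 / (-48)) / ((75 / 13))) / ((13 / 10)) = -8 / 45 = -0.18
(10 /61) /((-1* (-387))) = 10 /23607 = 0.00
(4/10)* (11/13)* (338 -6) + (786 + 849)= 113579/65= 1747.37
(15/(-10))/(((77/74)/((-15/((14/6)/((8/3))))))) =13320/539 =24.71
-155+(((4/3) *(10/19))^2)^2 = -1633620155/10556001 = -154.76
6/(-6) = -1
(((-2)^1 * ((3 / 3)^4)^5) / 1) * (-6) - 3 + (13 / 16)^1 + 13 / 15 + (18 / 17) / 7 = 309317 / 28560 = 10.83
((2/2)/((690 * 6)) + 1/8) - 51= -421243/8280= -50.87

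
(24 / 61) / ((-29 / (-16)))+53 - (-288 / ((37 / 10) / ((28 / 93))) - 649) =1472379354 / 2029043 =725.65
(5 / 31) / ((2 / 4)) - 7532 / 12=-58343 / 93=-627.34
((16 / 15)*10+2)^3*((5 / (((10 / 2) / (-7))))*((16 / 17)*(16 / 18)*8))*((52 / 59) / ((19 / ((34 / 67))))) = -2152923136 / 960579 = -2241.28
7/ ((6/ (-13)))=-91/ 6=-15.17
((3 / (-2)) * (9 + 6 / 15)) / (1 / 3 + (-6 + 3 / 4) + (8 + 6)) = -846 / 545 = -1.55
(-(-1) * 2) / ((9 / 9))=2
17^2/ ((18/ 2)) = 289/ 9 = 32.11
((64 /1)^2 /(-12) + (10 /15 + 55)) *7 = -5999 /3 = -1999.67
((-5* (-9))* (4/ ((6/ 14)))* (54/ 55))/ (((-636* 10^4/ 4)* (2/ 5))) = -189/ 291500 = -0.00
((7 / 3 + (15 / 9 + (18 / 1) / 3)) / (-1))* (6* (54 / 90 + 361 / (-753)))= -1816 / 251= -7.24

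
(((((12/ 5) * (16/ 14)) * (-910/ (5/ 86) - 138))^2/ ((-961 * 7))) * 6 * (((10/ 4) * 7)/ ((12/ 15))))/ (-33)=574442726400/ 517979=1109007.75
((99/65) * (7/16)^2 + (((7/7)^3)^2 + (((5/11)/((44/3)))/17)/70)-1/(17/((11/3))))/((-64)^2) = 773330567/2944196935680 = 0.00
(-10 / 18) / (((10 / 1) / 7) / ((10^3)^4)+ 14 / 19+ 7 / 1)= -66500000000000 / 926100000000171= -0.07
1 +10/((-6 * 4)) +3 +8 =139/12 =11.58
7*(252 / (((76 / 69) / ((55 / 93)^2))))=10227525 / 18259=560.14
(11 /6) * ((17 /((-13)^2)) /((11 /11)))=187 /1014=0.18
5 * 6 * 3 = 90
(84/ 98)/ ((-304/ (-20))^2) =75/ 20216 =0.00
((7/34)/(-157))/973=-1/741982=-0.00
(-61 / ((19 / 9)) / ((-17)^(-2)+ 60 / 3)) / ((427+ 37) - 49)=-0.00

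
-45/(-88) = 45/88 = 0.51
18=18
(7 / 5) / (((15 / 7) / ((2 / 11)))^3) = 0.00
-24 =-24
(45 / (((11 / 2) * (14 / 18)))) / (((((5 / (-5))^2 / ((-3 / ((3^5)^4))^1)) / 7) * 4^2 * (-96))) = 5 / 121219566336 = 0.00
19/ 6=3.17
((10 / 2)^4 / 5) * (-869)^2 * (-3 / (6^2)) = -94395125 / 12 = -7866260.42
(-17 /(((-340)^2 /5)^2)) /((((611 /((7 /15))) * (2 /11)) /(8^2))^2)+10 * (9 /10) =92852632421909 /10316959160625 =9.00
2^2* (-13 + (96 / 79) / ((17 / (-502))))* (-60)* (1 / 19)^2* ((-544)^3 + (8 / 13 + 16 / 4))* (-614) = 20247014667636251520 / 6302699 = 3212435603800.25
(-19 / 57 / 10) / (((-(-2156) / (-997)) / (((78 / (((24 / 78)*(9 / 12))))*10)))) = 168493 / 3234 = 52.10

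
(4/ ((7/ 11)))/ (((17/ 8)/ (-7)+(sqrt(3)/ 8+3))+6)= 85712/ 118511 -1232* sqrt(3)/ 118511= 0.71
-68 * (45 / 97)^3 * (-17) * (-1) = -105340500 / 912673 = -115.42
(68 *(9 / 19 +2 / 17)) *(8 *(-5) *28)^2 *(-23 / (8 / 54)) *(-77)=11456494156800 / 19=602973376673.68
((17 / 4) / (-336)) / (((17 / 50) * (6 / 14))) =-25 / 288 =-0.09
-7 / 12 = -0.58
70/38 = 35/19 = 1.84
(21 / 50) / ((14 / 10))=3 / 10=0.30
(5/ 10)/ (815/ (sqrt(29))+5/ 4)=-58/ 2125375+1304 * sqrt(29)/ 2125375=0.00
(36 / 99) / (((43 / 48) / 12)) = 2304 / 473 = 4.87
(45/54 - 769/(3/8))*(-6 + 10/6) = 159887/18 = 8882.61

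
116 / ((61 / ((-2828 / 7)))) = -46864 / 61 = -768.26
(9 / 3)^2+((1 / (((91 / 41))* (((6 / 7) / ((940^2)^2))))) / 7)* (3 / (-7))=-16005353674267 / 637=-25126143915.65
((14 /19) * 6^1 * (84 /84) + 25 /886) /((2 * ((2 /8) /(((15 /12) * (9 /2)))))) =50.05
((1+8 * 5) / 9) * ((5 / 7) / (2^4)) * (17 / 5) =697 / 1008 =0.69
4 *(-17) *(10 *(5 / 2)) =-1700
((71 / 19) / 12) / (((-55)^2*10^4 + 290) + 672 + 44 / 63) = 1491 / 144841609400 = 0.00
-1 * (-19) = 19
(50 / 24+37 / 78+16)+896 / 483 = 73241 / 3588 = 20.41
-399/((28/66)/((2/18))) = -209/2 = -104.50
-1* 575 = -575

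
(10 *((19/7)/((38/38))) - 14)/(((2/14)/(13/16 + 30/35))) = 4301/28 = 153.61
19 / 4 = 4.75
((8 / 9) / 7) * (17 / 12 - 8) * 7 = -158 / 27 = -5.85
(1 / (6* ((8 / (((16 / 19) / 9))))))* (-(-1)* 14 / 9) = 14 / 4617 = 0.00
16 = 16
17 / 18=0.94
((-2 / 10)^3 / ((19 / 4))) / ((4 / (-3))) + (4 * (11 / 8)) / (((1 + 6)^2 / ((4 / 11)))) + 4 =470397 / 116375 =4.04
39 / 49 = 0.80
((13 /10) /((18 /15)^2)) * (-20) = -325 /18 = -18.06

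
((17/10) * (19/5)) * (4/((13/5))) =646/65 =9.94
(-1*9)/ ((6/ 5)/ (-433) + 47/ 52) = -1013220/ 101443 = -9.99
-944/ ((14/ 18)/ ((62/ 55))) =-1368.19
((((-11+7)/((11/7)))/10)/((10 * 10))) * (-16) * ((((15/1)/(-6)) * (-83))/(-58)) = -1162/7975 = -0.15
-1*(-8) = 8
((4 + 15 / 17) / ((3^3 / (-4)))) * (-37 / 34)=6142 / 7803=0.79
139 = 139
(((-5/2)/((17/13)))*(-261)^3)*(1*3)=3467018295/34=101971126.32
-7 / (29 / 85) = -595 / 29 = -20.52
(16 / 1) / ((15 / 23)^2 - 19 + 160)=4232 / 37407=0.11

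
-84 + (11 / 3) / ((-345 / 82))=-87842 / 1035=-84.87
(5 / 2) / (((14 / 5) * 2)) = 25 / 56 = 0.45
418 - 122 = 296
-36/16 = -9/4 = -2.25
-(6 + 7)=-13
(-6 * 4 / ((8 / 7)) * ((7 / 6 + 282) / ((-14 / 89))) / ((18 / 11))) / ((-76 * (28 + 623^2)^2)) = -151211 / 74949415234848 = -0.00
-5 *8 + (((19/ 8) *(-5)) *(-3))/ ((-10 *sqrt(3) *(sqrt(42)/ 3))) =-40 - 57 *sqrt(14)/ 224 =-40.95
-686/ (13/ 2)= -1372/ 13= -105.54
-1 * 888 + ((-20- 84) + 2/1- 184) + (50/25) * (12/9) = -3514/3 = -1171.33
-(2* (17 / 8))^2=-289 / 16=-18.06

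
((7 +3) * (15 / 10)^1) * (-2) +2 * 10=-10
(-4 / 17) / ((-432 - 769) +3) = 2 / 10183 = 0.00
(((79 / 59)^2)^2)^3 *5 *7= 2068202886108595368350435 / 1779197418239532716881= 1162.44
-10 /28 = -5 /14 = -0.36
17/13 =1.31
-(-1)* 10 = 10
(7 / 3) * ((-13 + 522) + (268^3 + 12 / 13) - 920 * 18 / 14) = 583860825 / 13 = 44912371.15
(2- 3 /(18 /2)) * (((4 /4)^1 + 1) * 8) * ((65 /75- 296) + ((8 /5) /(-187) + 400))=4706032 /1683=2796.22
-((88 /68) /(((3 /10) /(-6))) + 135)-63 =-2926 /17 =-172.12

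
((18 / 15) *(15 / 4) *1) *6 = 27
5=5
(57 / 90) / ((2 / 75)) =95 / 4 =23.75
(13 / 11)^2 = 169 / 121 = 1.40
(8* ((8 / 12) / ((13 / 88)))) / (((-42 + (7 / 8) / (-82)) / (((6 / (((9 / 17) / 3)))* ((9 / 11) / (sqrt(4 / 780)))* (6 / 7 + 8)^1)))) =-17129472* sqrt(195) / 80899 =-2956.77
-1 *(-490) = 490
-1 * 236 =-236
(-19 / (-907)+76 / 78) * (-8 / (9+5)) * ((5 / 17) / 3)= -41420 / 742833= -0.06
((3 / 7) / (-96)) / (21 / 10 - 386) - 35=-15048875 / 429968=-35.00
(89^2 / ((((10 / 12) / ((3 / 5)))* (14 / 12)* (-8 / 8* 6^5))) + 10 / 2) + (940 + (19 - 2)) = 12113279 / 12600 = 961.37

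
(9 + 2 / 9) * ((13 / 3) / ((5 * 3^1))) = 1079 / 405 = 2.66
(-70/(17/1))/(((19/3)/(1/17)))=-210/5491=-0.04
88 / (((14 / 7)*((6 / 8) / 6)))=352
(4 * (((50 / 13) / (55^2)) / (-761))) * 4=-32 / 1197053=-0.00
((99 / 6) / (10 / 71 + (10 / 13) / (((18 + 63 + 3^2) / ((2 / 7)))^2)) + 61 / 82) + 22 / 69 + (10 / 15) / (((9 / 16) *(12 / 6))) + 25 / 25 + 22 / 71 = 1120357941063613 / 9327863036304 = 120.11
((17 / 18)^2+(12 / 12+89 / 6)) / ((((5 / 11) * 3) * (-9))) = -59609 / 43740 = -1.36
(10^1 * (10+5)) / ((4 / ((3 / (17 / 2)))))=225 / 17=13.24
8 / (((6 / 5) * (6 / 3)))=10 / 3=3.33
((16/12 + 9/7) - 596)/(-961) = 12461/20181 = 0.62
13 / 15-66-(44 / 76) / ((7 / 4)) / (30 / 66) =-131393 / 1995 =-65.86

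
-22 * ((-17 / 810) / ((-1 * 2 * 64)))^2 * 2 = -3179 / 2687385600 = -0.00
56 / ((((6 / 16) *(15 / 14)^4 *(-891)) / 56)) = -963780608 / 135320625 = -7.12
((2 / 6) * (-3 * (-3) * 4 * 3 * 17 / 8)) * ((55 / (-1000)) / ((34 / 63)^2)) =-392931 / 27200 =-14.45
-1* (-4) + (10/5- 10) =-4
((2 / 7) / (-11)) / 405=-2 / 31185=-0.00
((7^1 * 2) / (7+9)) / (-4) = -0.22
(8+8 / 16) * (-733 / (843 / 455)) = -5669755 / 1686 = -3362.84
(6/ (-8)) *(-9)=27/ 4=6.75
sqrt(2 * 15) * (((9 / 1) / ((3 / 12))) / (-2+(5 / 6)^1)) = -169.01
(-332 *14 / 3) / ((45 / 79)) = -367192 / 135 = -2719.94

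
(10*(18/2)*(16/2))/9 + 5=85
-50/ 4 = -25/ 2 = -12.50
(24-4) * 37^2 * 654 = 17906520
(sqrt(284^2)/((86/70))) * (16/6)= 79520/129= 616.43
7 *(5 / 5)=7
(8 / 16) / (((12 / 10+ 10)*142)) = 5 / 15904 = 0.00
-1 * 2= -2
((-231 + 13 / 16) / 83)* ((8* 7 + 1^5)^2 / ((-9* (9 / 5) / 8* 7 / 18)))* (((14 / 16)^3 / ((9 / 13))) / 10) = 846931631 / 764928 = 1107.20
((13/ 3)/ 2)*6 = 13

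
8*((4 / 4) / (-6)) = -1.33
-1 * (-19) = 19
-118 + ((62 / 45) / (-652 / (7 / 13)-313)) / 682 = -623059477 / 5280165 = -118.00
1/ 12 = 0.08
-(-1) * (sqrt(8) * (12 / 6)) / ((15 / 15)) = 4 * sqrt(2) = 5.66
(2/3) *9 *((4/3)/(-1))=-8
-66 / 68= -33 / 34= -0.97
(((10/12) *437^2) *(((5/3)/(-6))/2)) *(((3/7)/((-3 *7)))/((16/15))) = 23871125/56448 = 422.89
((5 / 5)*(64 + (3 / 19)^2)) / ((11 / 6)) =138678 / 3971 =34.92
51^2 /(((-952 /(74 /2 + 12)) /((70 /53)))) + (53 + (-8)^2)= -59.82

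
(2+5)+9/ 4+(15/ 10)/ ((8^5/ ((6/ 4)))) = 1212425/ 131072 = 9.25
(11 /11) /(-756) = -1 /756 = -0.00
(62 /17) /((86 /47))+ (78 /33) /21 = 355573 /168861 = 2.11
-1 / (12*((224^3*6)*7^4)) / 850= -1 / 1651534449868800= -0.00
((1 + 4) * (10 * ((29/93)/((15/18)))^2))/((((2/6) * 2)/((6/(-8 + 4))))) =-15138/961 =-15.75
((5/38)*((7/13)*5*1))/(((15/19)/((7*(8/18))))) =490/351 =1.40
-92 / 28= -23 / 7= -3.29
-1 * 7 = -7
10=10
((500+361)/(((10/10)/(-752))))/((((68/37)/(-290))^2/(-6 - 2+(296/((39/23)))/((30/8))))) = -7004776084406240/11271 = -621486654636.34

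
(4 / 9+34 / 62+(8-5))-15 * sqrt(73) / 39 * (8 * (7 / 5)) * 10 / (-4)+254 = 140 * sqrt(73) / 13+71980 / 279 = 350.01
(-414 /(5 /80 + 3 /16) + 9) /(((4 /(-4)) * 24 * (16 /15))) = 8235 /128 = 64.34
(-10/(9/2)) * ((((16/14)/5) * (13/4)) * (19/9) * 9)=-1976/63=-31.37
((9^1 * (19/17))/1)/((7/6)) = 8.62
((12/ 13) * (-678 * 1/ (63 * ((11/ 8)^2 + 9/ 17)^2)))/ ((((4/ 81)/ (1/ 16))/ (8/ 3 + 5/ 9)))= -4364020224/ 630874699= -6.92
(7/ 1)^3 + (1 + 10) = 354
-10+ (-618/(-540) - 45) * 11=-44317/90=-492.41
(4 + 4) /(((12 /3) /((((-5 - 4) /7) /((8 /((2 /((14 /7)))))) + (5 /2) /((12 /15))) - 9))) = -169 /14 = -12.07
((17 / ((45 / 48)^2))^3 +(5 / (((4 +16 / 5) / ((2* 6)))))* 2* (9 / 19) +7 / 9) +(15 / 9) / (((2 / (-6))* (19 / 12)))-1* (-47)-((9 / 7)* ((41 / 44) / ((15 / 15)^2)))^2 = 149615465093172653 / 20530644750000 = 7287.42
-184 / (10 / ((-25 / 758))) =230 / 379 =0.61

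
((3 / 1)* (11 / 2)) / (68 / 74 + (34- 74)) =-407 / 964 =-0.42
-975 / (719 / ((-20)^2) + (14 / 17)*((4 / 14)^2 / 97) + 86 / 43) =-4501770000 / 17537017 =-256.70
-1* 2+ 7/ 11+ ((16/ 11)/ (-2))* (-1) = -7/ 11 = -0.64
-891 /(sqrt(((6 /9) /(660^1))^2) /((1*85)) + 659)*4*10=-54.08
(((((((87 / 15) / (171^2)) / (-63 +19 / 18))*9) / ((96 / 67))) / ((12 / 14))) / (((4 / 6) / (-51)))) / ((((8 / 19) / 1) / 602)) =69596317 / 27116800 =2.57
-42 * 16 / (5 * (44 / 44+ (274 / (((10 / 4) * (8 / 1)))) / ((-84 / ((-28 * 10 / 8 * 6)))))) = -896 / 235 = -3.81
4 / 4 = 1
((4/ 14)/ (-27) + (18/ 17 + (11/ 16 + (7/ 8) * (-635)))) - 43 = -30684883/ 51408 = -596.89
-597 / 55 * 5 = -597 / 11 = -54.27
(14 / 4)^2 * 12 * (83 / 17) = 12201 / 17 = 717.71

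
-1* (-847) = 847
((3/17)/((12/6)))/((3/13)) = 13/34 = 0.38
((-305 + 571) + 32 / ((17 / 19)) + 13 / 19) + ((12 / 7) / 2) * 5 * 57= 1236167 / 2261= 546.73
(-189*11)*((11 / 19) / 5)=-22869 / 95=-240.73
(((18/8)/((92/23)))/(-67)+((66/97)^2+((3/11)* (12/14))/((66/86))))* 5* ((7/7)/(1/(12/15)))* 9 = 58371813729/2135805364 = 27.33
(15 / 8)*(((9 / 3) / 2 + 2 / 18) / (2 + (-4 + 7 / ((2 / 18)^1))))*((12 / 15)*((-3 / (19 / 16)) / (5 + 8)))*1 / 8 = -29 / 30134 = -0.00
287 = 287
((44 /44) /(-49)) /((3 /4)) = -4 /147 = -0.03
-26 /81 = -0.32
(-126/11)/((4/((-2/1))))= 63/11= 5.73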